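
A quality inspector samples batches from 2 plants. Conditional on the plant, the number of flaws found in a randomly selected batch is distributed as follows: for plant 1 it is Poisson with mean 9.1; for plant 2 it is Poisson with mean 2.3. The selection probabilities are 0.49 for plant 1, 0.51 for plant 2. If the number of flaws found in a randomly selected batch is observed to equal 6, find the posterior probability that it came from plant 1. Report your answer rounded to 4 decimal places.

0.8041

Likelihoods P(X=6 | ·): 1: 0.0880716; 2: 0.0206138.
Posterior ∝ prior × likelihood. Numerator for 1: 0.49·0.0880716 = 0.0431551.
Normalizing constant: 0.49·0.0880716 + 0.51·0.0206138 = 0.0536681.
P(1 | observation) = 0.0431551 / 0.0536681 = 0.804111.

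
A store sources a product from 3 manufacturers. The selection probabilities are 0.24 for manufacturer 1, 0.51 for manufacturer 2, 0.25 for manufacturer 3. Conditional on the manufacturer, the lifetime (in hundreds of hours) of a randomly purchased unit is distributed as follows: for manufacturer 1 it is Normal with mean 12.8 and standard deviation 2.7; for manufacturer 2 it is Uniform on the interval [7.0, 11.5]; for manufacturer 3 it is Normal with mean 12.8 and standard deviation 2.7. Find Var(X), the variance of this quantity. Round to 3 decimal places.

7.582

Per component, 1: μ=12.8, E[X²]=171.13; 2: μ=9.25, E[X²]=87.25; 3: μ=12.8, E[X²]=171.13.
E[X] = 0.24·12.8 + 0.51·9.25 + 0.25·12.8 = 10.9895.
E[X²] = 0.24·171.13 + 0.51·87.25 + 0.25·171.13 = 128.351.
Var(X) = E[X²] − (E[X])² = 128.351 − 120.769 = 7.58209.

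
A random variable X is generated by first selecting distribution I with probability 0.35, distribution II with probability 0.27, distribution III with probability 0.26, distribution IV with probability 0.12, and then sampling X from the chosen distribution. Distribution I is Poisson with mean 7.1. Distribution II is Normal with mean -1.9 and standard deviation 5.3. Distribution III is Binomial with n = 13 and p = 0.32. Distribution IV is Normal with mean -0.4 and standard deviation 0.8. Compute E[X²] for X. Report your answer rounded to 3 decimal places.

For each component E[X²] = Var + (mean)², giving I: 57.51; II: 31.7; III: 20.1344; IV: 0.8.
Overall E[X²] = 0.35·57.51 + 0.27·31.7 + 0.26·20.1344 + 0.12·0.8 = 34.0184.

34.018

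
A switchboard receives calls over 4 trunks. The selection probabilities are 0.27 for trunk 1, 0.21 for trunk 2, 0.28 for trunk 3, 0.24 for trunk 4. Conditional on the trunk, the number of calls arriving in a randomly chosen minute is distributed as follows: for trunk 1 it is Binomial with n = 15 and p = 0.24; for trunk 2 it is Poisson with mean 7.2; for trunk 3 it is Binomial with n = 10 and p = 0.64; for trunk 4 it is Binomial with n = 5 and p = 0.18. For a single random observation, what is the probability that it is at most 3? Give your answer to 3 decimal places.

Conditional on each trunk, P(X ≤ 3): 1: 0.497762; 2: 0.0719171; 3: 0.0305376; 4: 0.995507.
By total probability, P(X ≤ 3) = 0.27·0.497762 + 0.21·0.0719171 + 0.28·0.0305376 + 0.24·0.995507 = 0.39697.

0.397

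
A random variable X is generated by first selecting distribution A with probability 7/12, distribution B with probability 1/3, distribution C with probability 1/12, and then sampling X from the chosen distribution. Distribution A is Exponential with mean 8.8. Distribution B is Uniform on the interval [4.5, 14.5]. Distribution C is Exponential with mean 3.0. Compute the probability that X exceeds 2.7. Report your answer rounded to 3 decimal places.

Conditional on each component, P(X > 2.7): A: 0.735784; B: 1; C: 0.40657.
By total probability, P(X > 2.7) = 0.583333·0.735784 + 0.333333·1 + 0.0833333·0.40657 = 0.796422.

0.796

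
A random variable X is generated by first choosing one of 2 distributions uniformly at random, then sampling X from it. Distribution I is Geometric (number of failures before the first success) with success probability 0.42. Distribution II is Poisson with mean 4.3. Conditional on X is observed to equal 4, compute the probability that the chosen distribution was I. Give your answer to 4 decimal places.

Likelihoods P(X=4 | ·): I: 0.0475293; II: 0.193284.
Posterior ∝ prior × likelihood. Numerator for I: 0.5·0.0475293 = 0.0237646.
Normalizing constant: 0.5·0.0475293 + 0.5·0.193284 = 0.120407.
P(I | observation) = 0.0237646 / 0.120407 = 0.19737.

0.1974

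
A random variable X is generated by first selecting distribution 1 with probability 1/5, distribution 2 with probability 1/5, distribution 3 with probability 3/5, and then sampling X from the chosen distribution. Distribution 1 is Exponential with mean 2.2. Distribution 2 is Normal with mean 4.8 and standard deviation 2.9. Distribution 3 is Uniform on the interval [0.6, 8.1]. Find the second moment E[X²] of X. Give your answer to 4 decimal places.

For each component E[X²] = Var + (mean)², giving 1: 9.68; 2: 31.45; 3: 23.61.
Overall E[X²] = 0.2·9.68 + 0.2·31.45 + 0.6·23.61 = 22.392.

22.3920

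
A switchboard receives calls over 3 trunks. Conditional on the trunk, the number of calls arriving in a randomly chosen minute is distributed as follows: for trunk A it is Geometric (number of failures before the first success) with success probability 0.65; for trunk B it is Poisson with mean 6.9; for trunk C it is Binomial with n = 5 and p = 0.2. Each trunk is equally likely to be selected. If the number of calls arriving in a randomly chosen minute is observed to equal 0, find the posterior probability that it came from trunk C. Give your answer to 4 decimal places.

Likelihoods P(X=0 | ·): A: 0.65; B: 0.00100779; C: 0.32768.
Posterior ∝ prior × likelihood. Numerator for C: 0.333333·0.32768 = 0.109227.
Normalizing constant: 0.333333·0.65 + 0.333333·0.00100779 + 0.333333·0.32768 = 0.326229.
P(C | observation) = 0.109227 / 0.326229 = 0.334816.

0.3348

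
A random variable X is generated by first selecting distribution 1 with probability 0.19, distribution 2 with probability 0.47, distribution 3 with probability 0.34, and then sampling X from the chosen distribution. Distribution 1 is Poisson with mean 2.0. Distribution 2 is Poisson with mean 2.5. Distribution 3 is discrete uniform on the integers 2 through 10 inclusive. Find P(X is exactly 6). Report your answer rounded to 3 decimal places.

0.053

Conditional on each component, P(X = 6): 1: 0.0120298; 2: 0.0278337; 3: 0.111111.
By total probability, P(X = 6) = 0.19·0.0120298 + 0.47·0.0278337 + 0.34·0.111111 = 0.0531453.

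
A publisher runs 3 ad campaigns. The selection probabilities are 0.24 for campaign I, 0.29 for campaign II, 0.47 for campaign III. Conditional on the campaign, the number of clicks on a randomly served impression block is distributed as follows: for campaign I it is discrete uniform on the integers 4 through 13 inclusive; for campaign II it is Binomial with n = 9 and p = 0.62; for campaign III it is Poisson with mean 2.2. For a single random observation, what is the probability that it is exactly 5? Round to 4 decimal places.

Conditional on each campaign, P(X = 5): I: 0.1; II: 0.240693; III: 0.0475866.
By total probability, P(X = 5) = 0.24·0.1 + 0.29·0.240693 + 0.47·0.0475866 = 0.116167.

0.1162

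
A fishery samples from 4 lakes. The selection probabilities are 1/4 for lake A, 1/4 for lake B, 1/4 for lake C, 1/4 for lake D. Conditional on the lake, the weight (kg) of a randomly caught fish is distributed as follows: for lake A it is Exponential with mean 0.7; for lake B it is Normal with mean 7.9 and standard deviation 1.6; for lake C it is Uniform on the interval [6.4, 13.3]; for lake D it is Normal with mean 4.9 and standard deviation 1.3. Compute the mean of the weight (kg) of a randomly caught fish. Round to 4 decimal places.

Component means — A: 0.7; B: 7.9; C: 9.85; D: 4.9.
E[X] = 0.25·0.7 + 0.25·7.9 + 0.25·9.85 + 0.25·4.9 = 5.8375.

5.8375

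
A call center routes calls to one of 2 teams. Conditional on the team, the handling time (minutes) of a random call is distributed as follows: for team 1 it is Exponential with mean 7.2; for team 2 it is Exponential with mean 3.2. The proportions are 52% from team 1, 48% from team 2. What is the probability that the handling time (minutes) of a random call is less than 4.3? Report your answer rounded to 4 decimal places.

0.5886

Conditional on each team, P(X < 4.3): 1: 0.449662; 2: 0.739134.
By total probability, P(X < 4.3) = 0.52·0.449662 + 0.48·0.739134 = 0.588609.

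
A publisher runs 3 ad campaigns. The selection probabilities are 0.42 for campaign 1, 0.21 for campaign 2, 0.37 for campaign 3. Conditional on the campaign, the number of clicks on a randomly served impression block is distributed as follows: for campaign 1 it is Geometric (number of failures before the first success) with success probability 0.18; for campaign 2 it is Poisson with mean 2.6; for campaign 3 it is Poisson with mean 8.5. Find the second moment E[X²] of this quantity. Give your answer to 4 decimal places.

For each component E[X²] = Var + (mean)², giving 1: 46.0617; 2: 9.36; 3: 80.75.
Overall E[X²] = 0.42·46.0617 + 0.21·9.36 + 0.37·80.75 = 51.189.

51.1890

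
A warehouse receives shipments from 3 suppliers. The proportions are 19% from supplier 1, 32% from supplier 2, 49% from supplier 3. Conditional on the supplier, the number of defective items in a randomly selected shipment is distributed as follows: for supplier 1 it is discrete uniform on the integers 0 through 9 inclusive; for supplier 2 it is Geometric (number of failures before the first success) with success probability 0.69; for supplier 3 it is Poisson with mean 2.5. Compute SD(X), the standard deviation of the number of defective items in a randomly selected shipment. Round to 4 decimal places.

Per component, 1: μ=4.5, E[X²]=28.5; 2: μ=0.449275, E[X²]=0.852972; 3: μ=2.5, E[X²]=8.75.
E[X] = 0.19·4.5 + 0.32·0.449275 + 0.49·2.5 = 2.22377.
E[X²] = 0.19·28.5 + 0.32·0.852972 + 0.49·8.75 = 9.97545.
Var(X) = E[X²] − (E[X])² = 9.97545 − 4.94514 = 5.03031.
SD(X) = √5.03031 = 2.24283.

2.2428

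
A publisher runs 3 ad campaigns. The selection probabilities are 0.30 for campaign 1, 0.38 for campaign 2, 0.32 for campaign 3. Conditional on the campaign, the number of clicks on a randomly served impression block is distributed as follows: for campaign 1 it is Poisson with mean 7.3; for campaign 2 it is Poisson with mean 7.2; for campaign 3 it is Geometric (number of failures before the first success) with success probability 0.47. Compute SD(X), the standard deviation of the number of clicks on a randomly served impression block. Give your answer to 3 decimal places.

3.720

Per component, 1: μ=7.3, E[X²]=60.59; 2: μ=7.2, E[X²]=59.04; 3: μ=1.12766, E[X²]=3.67089.
E[X] = 0.3·7.3 + 0.38·7.2 + 0.32·1.12766 = 5.28685.
E[X²] = 0.3·60.59 + 0.38·59.04 + 0.32·3.67089 = 41.7869.
Var(X) = E[X²] − (E[X])² = 41.7869 − 27.9508 = 13.8361.
SD(X) = √13.8361 = 3.71969.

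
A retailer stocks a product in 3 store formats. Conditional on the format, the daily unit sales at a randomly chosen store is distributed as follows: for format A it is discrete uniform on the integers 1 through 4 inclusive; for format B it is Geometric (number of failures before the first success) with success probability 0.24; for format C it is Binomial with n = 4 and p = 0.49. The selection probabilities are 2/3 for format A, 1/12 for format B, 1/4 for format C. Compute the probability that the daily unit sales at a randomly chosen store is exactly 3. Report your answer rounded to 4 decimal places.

Conditional on each format, P(X = 3): A: 0.25; B: 0.105354; C: 0.240004.
By total probability, P(X = 3) = 0.666667·0.25 + 0.0833333·0.105354 + 0.25·0.240004 = 0.235447.

0.2354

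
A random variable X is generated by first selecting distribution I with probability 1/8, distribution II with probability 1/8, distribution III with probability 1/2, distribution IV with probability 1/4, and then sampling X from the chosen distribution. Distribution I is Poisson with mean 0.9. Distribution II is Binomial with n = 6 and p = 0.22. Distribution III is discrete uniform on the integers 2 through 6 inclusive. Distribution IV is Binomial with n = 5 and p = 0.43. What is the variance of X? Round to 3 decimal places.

3.098

Per component, I: μ=0.9, E[X²]=1.71; II: μ=1.32, E[X²]=2.772; III: μ=4, E[X²]=18; IV: μ=2.15, E[X²]=5.848.
E[X] = 0.125·0.9 + 0.125·1.32 + 0.5·4 + 0.25·2.15 = 2.815.
E[X²] = 0.125·1.71 + 0.125·2.772 + 0.5·18 + 0.25·5.848 = 11.0222.
Var(X) = E[X²] − (E[X])² = 11.0222 − 7.92422 = 3.09802.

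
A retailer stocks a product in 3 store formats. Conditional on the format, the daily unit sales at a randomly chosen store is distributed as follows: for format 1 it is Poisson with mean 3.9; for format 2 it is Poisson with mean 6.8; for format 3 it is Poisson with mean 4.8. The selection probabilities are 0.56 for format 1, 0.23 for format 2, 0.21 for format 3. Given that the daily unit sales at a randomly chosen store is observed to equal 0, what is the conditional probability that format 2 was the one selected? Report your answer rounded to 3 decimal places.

0.019

Likelihoods P(X=0 | ·): 1: 0.0202419; 2: 0.00111378; 3: 0.00822975.
Posterior ∝ prior × likelihood. Numerator for 2: 0.23·0.00111378 = 0.000256168.
Normalizing constant: 0.56·0.0202419 + 0.23·0.00111378 + 0.21·0.00822975 = 0.0133199.
P(2 | observation) = 0.000256168 / 0.0133199 = 0.019232.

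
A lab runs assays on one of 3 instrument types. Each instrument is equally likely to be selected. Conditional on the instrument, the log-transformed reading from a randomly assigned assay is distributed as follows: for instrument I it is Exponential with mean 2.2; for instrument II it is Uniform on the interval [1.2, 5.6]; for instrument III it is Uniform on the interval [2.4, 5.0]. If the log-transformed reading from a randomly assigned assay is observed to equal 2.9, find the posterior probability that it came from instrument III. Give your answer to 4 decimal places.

Likelihoods f(2.9 | ·): I: 0.121646; II: 0.227273; III: 0.384615.
Posterior ∝ prior × likelihood. Numerator for III: 0.333333·0.384615 = 0.128205.
Normalizing constant: 0.333333·0.121646 + 0.333333·0.227273 + 0.333333·0.384615 = 0.244511.
P(III | observation) = 0.128205 / 0.244511 = 0.524332.

0.5243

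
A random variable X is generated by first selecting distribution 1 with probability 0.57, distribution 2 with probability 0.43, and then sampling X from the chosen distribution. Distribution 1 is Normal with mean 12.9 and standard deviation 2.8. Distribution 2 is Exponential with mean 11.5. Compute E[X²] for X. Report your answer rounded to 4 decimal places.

For each component E[X²] = Var + (mean)², giving 1: 174.25; 2: 264.5.
Overall E[X²] = 0.57·174.25 + 0.43·264.5 = 213.058.

213.0575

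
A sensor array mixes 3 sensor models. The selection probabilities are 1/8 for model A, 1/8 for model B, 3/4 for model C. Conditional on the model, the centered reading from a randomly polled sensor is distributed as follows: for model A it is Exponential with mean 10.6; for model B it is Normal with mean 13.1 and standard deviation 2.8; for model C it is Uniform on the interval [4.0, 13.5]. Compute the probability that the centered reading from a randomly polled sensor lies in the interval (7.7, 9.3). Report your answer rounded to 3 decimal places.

0.142

Conditional on each model, P(7.7 < X < 9.3): A: 0.0677597; B: 0.0604759; C: 0.168421.
By total probability, P(7.7 < X < 9.3) = 0.125·0.0677597 + 0.125·0.0604759 + 0.75·0.168421 = 0.142345.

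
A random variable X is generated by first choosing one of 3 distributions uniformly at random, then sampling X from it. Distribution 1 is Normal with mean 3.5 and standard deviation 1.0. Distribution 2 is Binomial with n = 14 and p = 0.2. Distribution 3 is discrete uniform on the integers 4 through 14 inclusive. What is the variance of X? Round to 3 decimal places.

12.100

Per component, 1: μ=3.5, E[X²]=13.25; 2: μ=2.8, E[X²]=10.08; 3: μ=9, E[X²]=91.
E[X] = 0.333333·3.5 + 0.333333·2.8 + 0.333333·9 = 5.1.
E[X²] = 0.333333·13.25 + 0.333333·10.08 + 0.333333·91 = 38.11.
Var(X) = E[X²] − (E[X])² = 38.11 − 26.01 = 12.1.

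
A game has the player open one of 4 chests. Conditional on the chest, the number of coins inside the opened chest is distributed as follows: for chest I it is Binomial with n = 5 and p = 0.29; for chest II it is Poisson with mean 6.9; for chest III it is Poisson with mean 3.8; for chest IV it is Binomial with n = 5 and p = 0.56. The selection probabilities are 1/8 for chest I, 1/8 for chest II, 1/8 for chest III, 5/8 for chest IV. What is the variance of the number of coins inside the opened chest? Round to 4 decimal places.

4.4705

Per component, I: μ=1.45, E[X²]=3.132; II: μ=6.9, E[X²]=54.51; III: μ=3.8, E[X²]=18.24; IV: μ=2.8, E[X²]=9.072.
E[X] = 0.125·1.45 + 0.125·6.9 + 0.125·3.8 + 0.625·2.8 = 3.26875.
E[X²] = 0.125·3.132 + 0.125·54.51 + 0.125·18.24 + 0.625·9.072 = 15.1553.
Var(X) = E[X²] − (E[X])² = 15.1553 − 10.6847 = 4.47052.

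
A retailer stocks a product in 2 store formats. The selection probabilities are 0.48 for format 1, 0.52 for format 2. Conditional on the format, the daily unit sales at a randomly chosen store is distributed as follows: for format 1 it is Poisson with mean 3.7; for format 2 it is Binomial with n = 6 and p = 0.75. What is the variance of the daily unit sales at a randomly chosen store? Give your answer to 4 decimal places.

2.5207

Per component, 1: μ=3.7, E[X²]=17.39; 2: μ=4.5, E[X²]=21.375.
E[X] = 0.48·3.7 + 0.52·4.5 = 4.116.
E[X²] = 0.48·17.39 + 0.52·21.375 = 19.4622.
Var(X) = E[X²] − (E[X])² = 19.4622 − 16.9415 = 2.52074.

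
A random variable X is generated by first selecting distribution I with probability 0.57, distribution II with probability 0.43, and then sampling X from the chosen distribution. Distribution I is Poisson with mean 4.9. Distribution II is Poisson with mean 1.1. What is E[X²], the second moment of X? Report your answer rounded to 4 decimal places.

17.4720

For each component E[X²] = Var + (mean)², giving I: 28.91; II: 2.31.
Overall E[X²] = 0.57·28.91 + 0.43·2.31 = 17.472.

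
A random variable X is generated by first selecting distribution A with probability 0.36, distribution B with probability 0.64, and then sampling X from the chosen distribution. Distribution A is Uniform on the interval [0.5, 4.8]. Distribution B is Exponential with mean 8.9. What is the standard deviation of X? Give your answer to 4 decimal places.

Per component, A: μ=2.65, E[X²]=8.56333; B: μ=8.9, E[X²]=158.42.
E[X] = 0.36·2.65 + 0.64·8.9 = 6.65.
E[X²] = 0.36·8.56333 + 0.64·158.42 = 104.472.
Var(X) = E[X²] − (E[X])² = 104.472 − 44.2225 = 60.2491.
SD(X) = √60.2491 = 7.76203.

7.7620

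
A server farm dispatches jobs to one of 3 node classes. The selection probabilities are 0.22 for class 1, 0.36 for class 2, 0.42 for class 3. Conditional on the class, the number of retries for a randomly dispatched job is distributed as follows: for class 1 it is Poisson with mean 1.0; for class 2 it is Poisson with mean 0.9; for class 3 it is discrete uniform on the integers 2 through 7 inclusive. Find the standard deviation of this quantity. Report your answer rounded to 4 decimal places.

Per component, 1: μ=1, E[X²]=2; 2: μ=0.9, E[X²]=1.71; 3: μ=4.5, E[X²]=23.1667.
E[X] = 0.22·1 + 0.36·0.9 + 0.42·4.5 = 2.434.
E[X²] = 0.22·2 + 0.36·1.71 + 0.42·23.1667 = 10.7856.
Var(X) = E[X²] − (E[X])² = 10.7856 − 5.92436 = 4.86124.
SD(X) = √4.86124 = 2.20482.

2.2048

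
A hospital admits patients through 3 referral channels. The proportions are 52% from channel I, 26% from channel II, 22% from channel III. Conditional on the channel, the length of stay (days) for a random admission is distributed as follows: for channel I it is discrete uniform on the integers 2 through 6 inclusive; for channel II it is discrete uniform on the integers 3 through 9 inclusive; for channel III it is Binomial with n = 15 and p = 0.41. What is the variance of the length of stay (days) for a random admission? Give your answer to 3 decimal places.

3.949

Per component, I: μ=4, E[X²]=18; II: μ=6, E[X²]=40; III: μ=6.15, E[X²]=41.451.
E[X] = 0.52·4 + 0.26·6 + 0.22·6.15 = 4.993.
E[X²] = 0.52·18 + 0.26·40 + 0.22·41.451 = 28.8792.
Var(X) = E[X²] − (E[X])² = 28.8792 − 24.93 = 3.94917.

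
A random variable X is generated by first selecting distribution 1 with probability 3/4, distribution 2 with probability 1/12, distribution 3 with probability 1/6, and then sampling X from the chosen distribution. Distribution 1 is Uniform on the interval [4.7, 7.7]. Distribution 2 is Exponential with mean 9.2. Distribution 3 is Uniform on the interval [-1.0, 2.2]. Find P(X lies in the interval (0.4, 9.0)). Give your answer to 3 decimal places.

0.892

Conditional on each component, P(0.4 < X < 9.0): 1: 1; 2: 0.581489; 3: 0.5625.
By total probability, P(0.4 < X < 9.0) = 0.75·1 + 0.0833333·0.581489 + 0.166667·0.5625 = 0.892207.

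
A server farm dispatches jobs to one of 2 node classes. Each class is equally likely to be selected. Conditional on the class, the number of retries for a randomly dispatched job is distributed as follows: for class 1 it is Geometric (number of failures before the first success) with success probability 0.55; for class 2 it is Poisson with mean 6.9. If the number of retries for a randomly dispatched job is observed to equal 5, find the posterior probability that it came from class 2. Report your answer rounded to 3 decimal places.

Likelihoods P(X=5 | ·): 1: 0.010149; 2: 0.131351.
Posterior ∝ prior × likelihood. Numerator for 2: 0.5·0.131351 = 0.0656753.
Normalizing constant: 0.5·0.010149 + 0.5·0.131351 = 0.0707499.
P(2 | observation) = 0.0656753 / 0.0707499 = 0.928275.

0.928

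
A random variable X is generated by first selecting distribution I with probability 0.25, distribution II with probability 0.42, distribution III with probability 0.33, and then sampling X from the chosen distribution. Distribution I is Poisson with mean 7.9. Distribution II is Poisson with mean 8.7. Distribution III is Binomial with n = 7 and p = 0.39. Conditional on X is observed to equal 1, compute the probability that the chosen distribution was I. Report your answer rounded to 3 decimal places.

0.015

Likelihoods P(X=1 | ·): I: 0.00292887; II: 0.0014493; III: 0.140651.
Posterior ∝ prior × likelihood. Numerator for I: 0.25·0.00292887 = 0.000732218.
Normalizing constant: 0.25·0.00292887 + 0.42·0.0014493 + 0.33·0.140651 = 0.0477556.
P(I | observation) = 0.000732218 / 0.0477556 = 0.0153326.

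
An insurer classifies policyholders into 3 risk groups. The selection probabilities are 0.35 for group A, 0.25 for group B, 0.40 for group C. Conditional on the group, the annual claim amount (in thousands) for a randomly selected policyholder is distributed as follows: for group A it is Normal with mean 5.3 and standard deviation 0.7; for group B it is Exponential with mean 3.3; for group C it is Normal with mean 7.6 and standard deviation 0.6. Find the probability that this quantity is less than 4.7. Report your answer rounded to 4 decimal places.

Conditional on each group, P(X < 4.7): A: 0.195683; B: 0.759309; C: 6.71328e-07.
By total probability, P(X < 4.7) = 0.35·0.195683 + 0.25·0.759309 + 0.4·6.71328e-07 = 0.258317.

0.2583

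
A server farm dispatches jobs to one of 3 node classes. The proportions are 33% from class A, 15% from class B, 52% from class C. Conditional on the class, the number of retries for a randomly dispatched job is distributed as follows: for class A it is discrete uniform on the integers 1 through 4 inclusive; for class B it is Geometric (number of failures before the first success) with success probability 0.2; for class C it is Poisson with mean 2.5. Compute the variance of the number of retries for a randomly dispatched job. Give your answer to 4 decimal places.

4.9994

Per component, A: μ=2.5, E[X²]=7.5; B: μ=4, E[X²]=36; C: μ=2.5, E[X²]=8.75.
E[X] = 0.33·2.5 + 0.15·4 + 0.52·2.5 = 2.725.
E[X²] = 0.33·7.5 + 0.15·36 + 0.52·8.75 = 12.425.
Var(X) = E[X²] − (E[X])² = 12.425 − 7.42563 = 4.99937.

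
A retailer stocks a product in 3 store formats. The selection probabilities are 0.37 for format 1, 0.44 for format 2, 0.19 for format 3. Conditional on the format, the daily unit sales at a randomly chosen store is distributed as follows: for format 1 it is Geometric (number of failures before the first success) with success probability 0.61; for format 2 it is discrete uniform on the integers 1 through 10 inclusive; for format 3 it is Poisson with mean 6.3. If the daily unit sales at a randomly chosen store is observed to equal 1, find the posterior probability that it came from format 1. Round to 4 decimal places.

Likelihoods P(X=1 | ·): 1: 0.2379; 2: 0.1; 3: 0.0115687.
Posterior ∝ prior × likelihood. Numerator for 1: 0.37·0.2379 = 0.088023.
Normalizing constant: 0.37·0.2379 + 0.44·0.1 + 0.19·0.0115687 = 0.134221.
P(1 | observation) = 0.088023 / 0.134221 = 0.655806.

0.6558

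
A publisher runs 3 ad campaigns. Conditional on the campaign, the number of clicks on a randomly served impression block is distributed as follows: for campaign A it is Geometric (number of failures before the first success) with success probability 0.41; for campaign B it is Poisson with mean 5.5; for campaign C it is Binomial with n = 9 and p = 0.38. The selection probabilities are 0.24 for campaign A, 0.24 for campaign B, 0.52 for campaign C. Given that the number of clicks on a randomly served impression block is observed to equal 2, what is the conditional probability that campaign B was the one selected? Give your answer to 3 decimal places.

Likelihoods P(X=2 | ·): A: 0.142721; B: 0.0618124; C: 0.183068.
Posterior ∝ prior × likelihood. Numerator for B: 0.24·0.0618124 = 0.014835.
Normalizing constant: 0.24·0.142721 + 0.24·0.0618124 + 0.52·0.183068 = 0.144283.
P(B | observation) = 0.014835 / 0.144283 = 0.102819.

0.103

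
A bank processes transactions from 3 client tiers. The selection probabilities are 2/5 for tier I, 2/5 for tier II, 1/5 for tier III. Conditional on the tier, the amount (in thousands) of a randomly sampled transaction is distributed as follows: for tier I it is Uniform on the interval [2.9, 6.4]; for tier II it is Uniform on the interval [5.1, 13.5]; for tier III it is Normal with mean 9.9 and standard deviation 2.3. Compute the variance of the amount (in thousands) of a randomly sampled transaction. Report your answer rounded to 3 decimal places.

Per component, I: μ=4.65, E[X²]=22.6433; II: μ=9.3, E[X²]=92.37; III: μ=9.9, E[X²]=103.3.
E[X] = 0.4·4.65 + 0.4·9.3 + 0.2·9.9 = 7.56.
E[X²] = 0.4·22.6433 + 0.4·92.37 + 0.2·103.3 = 66.6653.
Var(X) = E[X²] − (E[X])² = 66.6653 − 57.1536 = 9.51173.

9.512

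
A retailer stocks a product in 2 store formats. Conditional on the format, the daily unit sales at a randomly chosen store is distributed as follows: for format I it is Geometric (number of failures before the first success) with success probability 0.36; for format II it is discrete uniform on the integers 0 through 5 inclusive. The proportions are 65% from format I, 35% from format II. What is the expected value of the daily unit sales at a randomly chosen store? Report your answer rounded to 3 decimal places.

2.031

Component means — I: 1.77778; II: 2.5.
E[X] = 0.65·1.77778 + 0.35·2.5 = 2.03056.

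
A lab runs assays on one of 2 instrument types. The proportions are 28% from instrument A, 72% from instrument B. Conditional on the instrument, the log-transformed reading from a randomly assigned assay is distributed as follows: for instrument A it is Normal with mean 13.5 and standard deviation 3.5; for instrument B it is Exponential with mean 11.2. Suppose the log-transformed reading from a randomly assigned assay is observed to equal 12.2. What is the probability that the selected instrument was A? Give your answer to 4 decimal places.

0.5793

Likelihoods f(12.2 | ·): A: 0.106386; B: 0.0300408.
Posterior ∝ prior × likelihood. Numerator for A: 0.28·0.106386 = 0.0297881.
Normalizing constant: 0.28·0.106386 + 0.72·0.0300408 = 0.0514174.
P(A | observation) = 0.0297881 / 0.0514174 = 0.579338.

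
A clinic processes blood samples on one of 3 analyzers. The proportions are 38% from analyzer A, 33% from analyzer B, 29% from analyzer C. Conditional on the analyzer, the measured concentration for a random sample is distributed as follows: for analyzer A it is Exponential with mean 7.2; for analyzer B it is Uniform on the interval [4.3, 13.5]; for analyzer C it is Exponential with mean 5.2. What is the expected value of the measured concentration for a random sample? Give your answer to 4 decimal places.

7.1810

Component means — A: 7.2; B: 8.9; C: 5.2.
E[X] = 0.38·7.2 + 0.33·8.9 + 0.29·5.2 = 7.181.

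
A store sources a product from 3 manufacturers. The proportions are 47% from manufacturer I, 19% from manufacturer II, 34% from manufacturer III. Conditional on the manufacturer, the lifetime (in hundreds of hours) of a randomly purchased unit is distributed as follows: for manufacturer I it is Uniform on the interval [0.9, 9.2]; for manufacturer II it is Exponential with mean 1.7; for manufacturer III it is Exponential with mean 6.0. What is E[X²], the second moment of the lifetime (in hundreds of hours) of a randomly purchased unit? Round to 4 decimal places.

40.2626

For each component E[X²] = Var + (mean)², giving I: 31.2433; II: 5.78; III: 72.
Overall E[X²] = 0.47·31.2433 + 0.19·5.78 + 0.34·72 = 40.2626.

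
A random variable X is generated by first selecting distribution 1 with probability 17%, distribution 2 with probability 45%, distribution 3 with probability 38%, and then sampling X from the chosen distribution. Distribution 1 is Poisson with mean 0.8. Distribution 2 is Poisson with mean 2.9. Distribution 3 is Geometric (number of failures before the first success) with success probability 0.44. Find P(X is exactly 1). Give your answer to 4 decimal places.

Conditional on each component, P(X = 1): 1: 0.359463; 2: 0.159567; 3: 0.2464.
By total probability, P(X = 1) = 0.17·0.359463 + 0.45·0.159567 + 0.38·0.2464 = 0.226546.

0.2265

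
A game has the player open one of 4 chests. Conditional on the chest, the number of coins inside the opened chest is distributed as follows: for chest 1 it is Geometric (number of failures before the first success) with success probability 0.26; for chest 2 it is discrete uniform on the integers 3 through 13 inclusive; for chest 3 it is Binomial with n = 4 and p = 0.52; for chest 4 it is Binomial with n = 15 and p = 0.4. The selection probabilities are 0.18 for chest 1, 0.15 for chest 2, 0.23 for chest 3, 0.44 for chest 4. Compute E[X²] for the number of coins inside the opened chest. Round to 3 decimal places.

33.177

For each component E[X²] = Var + (mean)², giving 1: 19.0473; 2: 74; 3: 5.3248; 4: 39.6.
Overall E[X²] = 0.18·19.0473 + 0.15·74 + 0.23·5.3248 + 0.44·39.6 = 33.1772.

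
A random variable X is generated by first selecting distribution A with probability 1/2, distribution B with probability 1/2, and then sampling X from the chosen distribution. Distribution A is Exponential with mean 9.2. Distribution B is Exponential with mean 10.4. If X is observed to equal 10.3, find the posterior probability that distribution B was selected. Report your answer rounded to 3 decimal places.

Likelihoods f(10.3 | ·): A: 0.0354806; B: 0.0357148.
Posterior ∝ prior × likelihood. Numerator for B: 0.5·0.0357148 = 0.0178574.
Normalizing constant: 0.5·0.0354806 + 0.5·0.0357148 = 0.0355977.
P(B | observation) = 0.0178574 / 0.0355977 = 0.501645.

0.502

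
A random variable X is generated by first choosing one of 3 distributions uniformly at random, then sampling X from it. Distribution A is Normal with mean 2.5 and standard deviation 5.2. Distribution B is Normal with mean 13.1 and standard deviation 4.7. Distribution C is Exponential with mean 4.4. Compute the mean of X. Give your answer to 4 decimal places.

Component means — A: 2.5; B: 13.1; C: 4.4.
E[X] = 0.333333·2.5 + 0.333333·13.1 + 0.333333·4.4 = 6.66667.

6.6667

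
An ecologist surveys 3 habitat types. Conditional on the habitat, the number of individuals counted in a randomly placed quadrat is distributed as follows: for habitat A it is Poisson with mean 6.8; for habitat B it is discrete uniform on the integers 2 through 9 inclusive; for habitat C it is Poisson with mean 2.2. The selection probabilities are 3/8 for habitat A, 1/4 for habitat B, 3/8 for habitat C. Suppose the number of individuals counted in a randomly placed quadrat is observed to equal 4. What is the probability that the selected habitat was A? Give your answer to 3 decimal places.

0.341

Likelihoods P(X=4 | ·): A: 0.0992252; B: 0.125; C: 0.108151.
Posterior ∝ prior × likelihood. Numerator for A: 0.375·0.0992252 = 0.0372094.
Normalizing constant: 0.375·0.0992252 + 0.25·0.125 + 0.375·0.108151 = 0.109016.
P(A | observation) = 0.0372094 / 0.109016 = 0.34132.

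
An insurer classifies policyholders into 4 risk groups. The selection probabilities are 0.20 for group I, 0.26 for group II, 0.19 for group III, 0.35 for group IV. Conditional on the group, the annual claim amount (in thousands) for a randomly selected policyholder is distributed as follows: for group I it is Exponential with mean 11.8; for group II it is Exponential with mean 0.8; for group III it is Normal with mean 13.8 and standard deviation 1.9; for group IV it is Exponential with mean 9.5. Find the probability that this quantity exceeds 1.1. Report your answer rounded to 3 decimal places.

0.750

Conditional on each group, P(X > 1.1): I: 0.910993; II: 0.25284; III: 1; IV: 0.890663.
By total probability, P(X > 1.1) = 0.2·0.910993 + 0.26·0.25284 + 0.19·1 + 0.35·0.890663 = 0.749669.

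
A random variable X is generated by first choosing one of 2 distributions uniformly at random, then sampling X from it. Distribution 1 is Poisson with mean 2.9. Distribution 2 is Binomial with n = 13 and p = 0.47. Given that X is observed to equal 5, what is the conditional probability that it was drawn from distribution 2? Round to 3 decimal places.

0.661

Likelihoods P(X=5 | ·): 1: 0.0940491; 2: 0.18377.
Posterior ∝ prior × likelihood. Numerator for 2: 0.5·0.18377 = 0.091885.
Normalizing constant: 0.5·0.0940491 + 0.5·0.18377 = 0.13891.
P(2 | observation) = 0.091885 / 0.13891 = 0.661474.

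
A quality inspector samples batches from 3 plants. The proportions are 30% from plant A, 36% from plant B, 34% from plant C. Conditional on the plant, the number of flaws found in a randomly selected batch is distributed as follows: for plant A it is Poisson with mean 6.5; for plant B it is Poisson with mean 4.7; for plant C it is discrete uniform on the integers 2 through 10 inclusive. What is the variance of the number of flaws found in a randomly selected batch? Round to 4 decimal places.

6.4909

Per component, A: μ=6.5, E[X²]=48.75; B: μ=4.7, E[X²]=26.79; C: μ=6, E[X²]=42.6667.
E[X] = 0.3·6.5 + 0.36·4.7 + 0.34·6 = 5.682.
E[X²] = 0.3·48.75 + 0.36·26.79 + 0.34·42.6667 = 38.7761.
Var(X) = E[X²] − (E[X])² = 38.7761 − 32.2851 = 6.49094.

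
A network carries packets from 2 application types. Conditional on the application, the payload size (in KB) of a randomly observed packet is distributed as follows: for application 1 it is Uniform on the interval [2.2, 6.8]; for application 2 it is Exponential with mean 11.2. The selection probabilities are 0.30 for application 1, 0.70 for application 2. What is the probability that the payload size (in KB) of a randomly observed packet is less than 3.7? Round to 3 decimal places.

0.295

Conditional on each application, P(X < 3.7): 1: 0.326087; 2: 0.281333.
By total probability, P(X < 3.7) = 0.3·0.326087 + 0.7·0.281333 = 0.294759.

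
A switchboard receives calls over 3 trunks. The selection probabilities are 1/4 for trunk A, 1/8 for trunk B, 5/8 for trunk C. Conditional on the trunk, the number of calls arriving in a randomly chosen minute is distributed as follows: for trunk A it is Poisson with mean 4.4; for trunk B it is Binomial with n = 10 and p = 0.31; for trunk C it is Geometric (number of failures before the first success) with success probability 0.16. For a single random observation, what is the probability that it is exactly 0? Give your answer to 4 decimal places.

0.1061

Conditional on each trunk, P(X = 0): A: 0.0122773; B: 0.0244619; C: 0.16.
By total probability, P(X = 0) = 0.25·0.0122773 + 0.125·0.0244619 + 0.625·0.16 = 0.106127.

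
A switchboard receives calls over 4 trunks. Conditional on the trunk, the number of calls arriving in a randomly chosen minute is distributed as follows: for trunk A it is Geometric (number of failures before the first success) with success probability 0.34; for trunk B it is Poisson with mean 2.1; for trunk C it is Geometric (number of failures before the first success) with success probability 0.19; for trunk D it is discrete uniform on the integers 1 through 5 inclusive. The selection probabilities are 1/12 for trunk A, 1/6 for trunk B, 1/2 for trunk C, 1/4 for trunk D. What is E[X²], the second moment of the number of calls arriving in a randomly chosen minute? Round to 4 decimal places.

For each component E[X²] = Var + (mean)², giving A: 9.47751; B: 6.51; C: 40.6122; D: 11.
Overall E[X²] = 0.0833333·9.47751 + 0.166667·6.51 + 0.5·40.6122 + 0.25·11 = 24.9309.

24.9309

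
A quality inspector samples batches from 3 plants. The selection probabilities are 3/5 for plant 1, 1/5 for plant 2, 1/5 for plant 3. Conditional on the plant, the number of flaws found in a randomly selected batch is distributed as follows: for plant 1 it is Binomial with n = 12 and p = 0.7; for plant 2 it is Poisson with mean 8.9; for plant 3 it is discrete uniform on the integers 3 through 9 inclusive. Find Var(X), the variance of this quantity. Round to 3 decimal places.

5.150

Per component, 1: μ=8.4, E[X²]=73.08; 2: μ=8.9, E[X²]=88.11; 3: μ=6, E[X²]=40.
E[X] = 0.6·8.4 + 0.2·8.9 + 0.2·6 = 8.02.
E[X²] = 0.6·73.08 + 0.2·88.11 + 0.2·40 = 69.47.
Var(X) = E[X²] − (E[X])² = 69.47 − 64.3204 = 5.1496.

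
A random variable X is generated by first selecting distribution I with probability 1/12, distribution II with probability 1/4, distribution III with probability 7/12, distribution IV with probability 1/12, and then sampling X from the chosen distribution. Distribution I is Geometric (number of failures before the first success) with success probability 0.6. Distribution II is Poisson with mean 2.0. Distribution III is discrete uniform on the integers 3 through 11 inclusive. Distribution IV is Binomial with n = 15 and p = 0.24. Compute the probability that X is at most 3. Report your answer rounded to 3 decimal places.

Conditional on each component, P(X ≤ 3): I: 0.9744; II: 0.857123; III: 0.111111; IV: 0.497762.
By total probability, P(X ≤ 3) = 0.0833333·0.9744 + 0.25·0.857123 + 0.583333·0.111111 + 0.0833333·0.497762 = 0.401776.

0.402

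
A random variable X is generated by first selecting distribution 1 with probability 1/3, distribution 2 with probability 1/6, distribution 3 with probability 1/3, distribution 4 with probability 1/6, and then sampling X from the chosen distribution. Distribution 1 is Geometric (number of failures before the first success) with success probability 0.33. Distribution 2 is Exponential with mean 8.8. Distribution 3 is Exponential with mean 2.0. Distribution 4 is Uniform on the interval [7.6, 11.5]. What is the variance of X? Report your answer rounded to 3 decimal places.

Per component, 1: μ=2.0303, E[X²]=10.2746; 2: μ=8.8, E[X²]=154.88; 3: μ=2, E[X²]=8; 4: μ=9.55, E[X²]=92.47.
E[X] = 0.333333·2.0303 + 0.166667·8.8 + 0.333333·2 + 0.166667·9.55 = 4.40177.
E[X²] = 0.333333·10.2746 + 0.166667·154.88 + 0.333333·8 + 0.166667·92.47 = 47.3165.
Var(X) = E[X²] − (E[X])² = 47.3165 − 19.3756 = 27.941.

27.941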